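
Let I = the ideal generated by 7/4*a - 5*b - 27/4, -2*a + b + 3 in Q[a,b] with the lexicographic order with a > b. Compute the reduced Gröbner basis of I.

f_1 = 7/4*a - 5*b - 27/4, LT = a.
f_2 = -2*a + b + 3, LT = a.

S(f_1,f_2): lcm = a. S = -33/14*b - 33/14.
  leading term b: no divisor's leading term divides it; move -33/14*b to the remainder.
  leading term 1: no divisor's leading term divides it; move -33/14 to the remainder.
  remainder -33/14*b - 33/14 ≠ 0; add g_3 = -33/14*b - 33/14 to the basis.

The other S-polynomials (S(f_1,g_3), S(f_2,g_3)) all reduce to 0 modulo the current basis, so we have a Gröbner basis.
Inter-reduce: drop elements whose leading term is divisible by another's, tail-reduce, and make monic.

G = {a - 1, b + 1}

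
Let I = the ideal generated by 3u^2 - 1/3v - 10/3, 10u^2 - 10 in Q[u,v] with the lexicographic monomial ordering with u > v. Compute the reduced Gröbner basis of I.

f_1 = 3u^2 - 1/3v - 10/3, LT = u^2.
f_2 = 10u^2 - 10, LT = u^2.

S(f_1,f_2): lcm = u^2. S = -1/9v - 1/9.
  leading term v: no divisor's leading term divides it; move -1/9v to the remainder.
  leading term 1: no divisor's leading term divides it; move -1/9 to the remainder.
  remainder -1/9v - 1/9 ≠ 0; add g_3 = -1/9v - 1/9 to the basis.

The other S-polynomials (S(f_1,g_3), S(f_2,g_3)) all reduce to 0 modulo the current basis, so we have a Gröbner basis.
Inter-reduce: drop elements whose leading term is divisible by another's, tail-reduce, and make monic.

G = {u^2 - 1, v + 1}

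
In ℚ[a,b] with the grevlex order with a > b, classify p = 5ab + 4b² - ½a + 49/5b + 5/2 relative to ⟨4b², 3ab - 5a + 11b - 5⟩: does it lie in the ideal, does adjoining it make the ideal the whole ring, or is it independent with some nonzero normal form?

First compute the reduced Gröbner basis of I by Buchberger's algorithm.
f_1 = 4b², LT = b².
f_2 = 3ab - 5a + 11b - 5, LT = ab.

S(f_1,f_2): lcm = ab². S = 5/3ab - 11/3b² + 5/3b.
  reduce S modulo (f_1, f_2):
  remainder 25/9a - 40/9b + 25/9 ≠ 0; add h_3 = 25/9a - 40/9b + 25/9 to the basis.

The other S-polynomials (S(f_1,h_3), S(f_2,h_3)) all reduce to 0 modulo the current basis, so we have a Gröbner basis.
Inter-reduce: drop elements whose leading term is divisible by another's, tail-reduce, and make monic.
Reduced Gröbner basis: {b², a - 8/5b + 1}.
Label its elements g_1 = b², g_2 = a - 8/5b + 1.

Reduce p = 5ab + 4b² - ½a + 49/5b + 5/2 modulo G:
  leading term ab: subtract (5b)·g_2 from 5ab + 4b² - ½a + 49/5b + 5/2 → 12b² - ½a + 24/5b + 5/2
  leading term b²: subtract (12)·g_1 from 12b² - ½a + 24/5b + 5/2 → -½a + 24/5b + 5/2
  leading term a: subtract (-½)·g_2 from -½a + 24/5b + 5/2 → 4b + 3
  leading term b: no divisor's leading term divides it; move 4b to the remainder.
  leading term 1: no divisor's leading term divides it; move 3 to the remainder.
  normal form = 4b + 3.
The normal form is nonzero, so p ∉ I. Since p minus its normal form lies in I, I + (p) = I + (r) where r = 4b + 3; decide whether this ideal is the whole ring.
Run Buchberger on G together with r (pairs among the g_i already reduce to 0 since G is a Gröbner basis):
g_1 = b², LT = b².
g_2 = a - 8/5b + 1, LT = a.
r = 4b + 3, LT = b.

S(g_1,r): lcm = b². S = -¾b.
  reduce S modulo (g_1, g_2, r):
  remainder 9/16 ≠ 0; add m_4 = 9/16 to the basis.

The other S-polynomials (S(g_1,g_2), S(g_2,r), S(g_1,m_4), S(g_2,m_4), S(r,m_4)) all reduce to 0 modulo the current basis, so we have a Gröbner basis.
Inter-reduce: drop elements whose leading term is divisible by another's, tail-reduce, and make monic.
Reduced Gröbner basis: {1}.
The reduced Gröbner basis of I + (p) is {1}: the ideal is the whole ring, so the enlarged system has no common solution — adjoining p is inconsistent.

Ideal membership is decidable via reduction modulo a Gröbner basis.

Adjoining 5ab + 4b² - ½a + 49/5b + 5/2 makes the ideal the whole ring: the system is inconsistent.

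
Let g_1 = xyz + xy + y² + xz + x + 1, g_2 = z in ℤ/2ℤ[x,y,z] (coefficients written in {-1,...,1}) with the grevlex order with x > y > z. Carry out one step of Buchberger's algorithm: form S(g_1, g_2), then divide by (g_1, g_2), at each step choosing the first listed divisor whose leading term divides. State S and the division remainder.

S(g_1, g_2) = xy + y² + xz + x + 1; remainder on division = xy + y² + x + 1.

lcm(LM(g_1), LM(g_2)) = xyz.
S = (lcm/LT(g_1))·g_1 − (lcm/LT(g_2))·g_2 = xy + y² + xz + x + 1.
Reduce S modulo (g_1, g_2) in that order:
  leading term xy: no divisor's leading term divides it; move xy to the remainder.
  leading term y²: no divisor's leading term divides it; move y² to the remainder.
  leading term xz: subtract (x)·g_2 from xz + x + 1 → x + 1
  leading term x: no divisor's leading term divides it; move x to the remainder.
  leading term 1: no divisor's leading term divides it; move 1 to the remainder.
The remainder xy + y² + x + 1 is nonzero, so it would be added as the next basis element.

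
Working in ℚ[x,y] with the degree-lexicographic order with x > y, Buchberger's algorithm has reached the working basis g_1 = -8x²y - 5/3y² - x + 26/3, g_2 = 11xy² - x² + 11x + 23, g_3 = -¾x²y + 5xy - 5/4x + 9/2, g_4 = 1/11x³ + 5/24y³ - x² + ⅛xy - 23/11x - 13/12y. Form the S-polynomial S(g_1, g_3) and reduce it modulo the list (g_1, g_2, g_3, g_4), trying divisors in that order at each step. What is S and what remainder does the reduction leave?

S(g_1, g_3) = 20/3xy + 5/24y² - 37/24x + 59/12; remainder on division = 20/3xy + 5/24y² - 37/24x + 59/12.

lcm(LM(g_1), LM(g_3)) = x²y.
S = (lcm/LT(g_1))·g_1 − (lcm/LT(g_3))·g_3 = 20/3xy + 5/24y² - 37/24x + 59/12.
Reduce S modulo (g_1, g_2, g_3, g_4) in that order:
  leading term xy: no divisor's leading term divides it; move 20/3xy to the remainder.
  leading term y²: no divisor's leading term divides it; move 5/24y² to the remainder.
  leading term x: no divisor's leading term divides it; move -37/24x to the remainder.
  leading term 1: no divisor's leading term divides it; move 59/12 to the remainder.
The remainder 20/3xy + 5/24y² - 37/24x + 59/12 is nonzero, so it would be added as the next basis element.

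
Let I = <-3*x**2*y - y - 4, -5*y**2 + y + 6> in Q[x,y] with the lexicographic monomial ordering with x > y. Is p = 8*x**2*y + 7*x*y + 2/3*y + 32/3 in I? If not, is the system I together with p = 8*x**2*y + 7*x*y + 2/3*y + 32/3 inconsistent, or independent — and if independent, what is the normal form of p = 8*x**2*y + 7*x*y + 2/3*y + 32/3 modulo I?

First compute the reduced Gröbner basis of I by Buchberger's algorithm.
f_1 = -3*x**2*y - y - 4, LT = x**2*y.
f_2 = -5*y**2 + y + 6, LT = y**2.

S(f_1,f_2): lcm = x**2*y**2. S = 1/5*x**2*y + 6/5*x**2 + 1/3*y**2 + 4/3*y.
  leading term x**2*y: subtract (-1/15)·f_1 from 1/5*x**2*y + 6/5*x**2 + 1/3*y**2 + 4/3*y → 6/5*x**2 + 1/3*y**2 + 19/15*y - 4/15
  leading term x**2: no divisor's leading term divides it; move 6/5*x**2 to the remainder.
  leading term y**2: subtract (-1/15)·f_2 from 1/3*y**2 + 19/15*y - 4/15 → 4/3*y + 2/15
  leading term y: no divisor's leading term divides it; move 4/3*y to the remainder.
  leading term 1: no divisor's leading term divides it; move 2/15 to the remainder.
  remainder 6/5*x**2 + 4/3*y + 2/15 ≠ 0; add h_3 = 6/5*x**2 + 4/3*y + 2/15 to the basis.

The other S-polynomials (S(f_1,h_3), S(f_2,h_3)) all reduce to 0 modulo the current basis, so we have a Gröbner basis.
Inter-reduce: drop elements whose leading term is divisible by another's, tail-reduce, and make monic.
Reduced Gröbner basis: {x**2 + 10/9*y + 1/9, y**2 - 1/5*y - 6/5}.
Label its elements g_1 = x**2 + 10/9*y + 1/9, g_2 = y**2 - 1/5*y - 6/5.

Reduce p = 8*x**2*y + 7*x*y + 2/3*y + 32/3 modulo G:
  leading term x**2*y: subtract (8*y)·g_1 from 8*x**2*y + 7*x*y + 2/3*y + 32/3 → 7*x*y - 80/9*y**2 - 2/9*y + 32/3
  leading term x*y: no divisor's leading term divides it; move 7*x*y to the remainder.
  leading term y**2: subtract (-80/9)·g_2 from -80/9*y**2 - 2/9*y + 32/3 → -2*y
  leading term y: no divisor's leading term divides it; move -2*y to the remainder.
  normal form = 7*x*y - 2*y.
The normal form is nonzero, so p ∉ I. Since p minus its normal form lies in I, I + (p) = I + (r) where r = 7*x*y - 2*y; decide whether this ideal is the whole ring.
Run Buchberger on G together with r (pairs among the g_i already reduce to 0 since G is a Gröbner basis):
g_1 = x**2 + 10/9*y + 1/9, LT = x**2.
g_2 = y**2 - 1/5*y - 6/5, LT = y**2.
r = 7*x*y - 2*y, LT = x*y.

S(g_1,r): lcm = x**2*y. S = 2/7*x*y + 10/9*y**2 + 1/9*y.
  leading term x*y: subtract (2/49)·r from 2/7*x*y + 10/9*y**2 + 1/9*y → 10/9*y**2 + 85/441*y
  leading term y**2: subtract (10/9)·g_2 from 10/9*y**2 + 85/441*y → 61/147*y + 4/3
  leading term y: no divisor's leading term divides it; move 61/147*y to the remainder.
  leading term 1: no divisor's leading term divides it; move 4/3 to the remainder.
  remainder 61/147*y + 4/3 ≠ 0; add m_4 = 61/147*y + 4/3 to the basis.

S(g_2,r): lcm = x*y**2. S = -1/5*x*y - 6/5*x + 2/7*y**2.
  leading term x*y: subtract (-1/35)·r from -1/5*x*y - 6/5*x + 2/7*y**2 → -6/5*x + 2/7*y**2 - 2/35*y
  leading term x: no divisor's leading term divides it; move -6/5*x to the remainder.
  leading term y**2: subtract (2/7)·g_2 from 2/7*y**2 - 2/35*y → 12/35
  leading term 1: no divisor's leading term divides it; move 12/35 to the remainder.
  remainder -6/5*x + 12/35 ≠ 0; add m_5 = -6/5*x + 12/35 to the basis.

S(g_2,m_4): lcm = y**2. S = -1041/305*y - 6/5.
  leading term y: subtract (-153027/18605)·m_4 from -1041/305*y - 6/5 → 36342/3721
  leading term 1: no divisor's leading term divides it; move 36342/3721 to the remainder.
  remainder 36342/3721 ≠ 0; add m_6 = 36342/3721 to the basis.

The other S-polynomials (S(g_1,g_2), S(g_1,m_4), S(r,m_4), S(g_1,m_5), S(g_2,m_5), S(r,m_5), S(m_4,m_5), S(g_1,m_6), S(g_2,m_6), S(r,m_6), S(m_4,m_6), S(m_5,m_6)) all reduce to 0 modulo the current basis, so we have a Gröbner basis.
Inter-reduce: drop elements whose leading term is divisible by another's, tail-reduce, and make monic.
Reduced Gröbner basis: {1}.
The reduced Gröbner basis of I + (p) is {1}: the ideal is the whole ring, so the enlarged system has no common solution — adjoining p is inconsistent.

Adjoining 8*x**2*y + 7*x*y + 2/3*y + 32/3 makes the ideal the whole ring: the system is inconsistent.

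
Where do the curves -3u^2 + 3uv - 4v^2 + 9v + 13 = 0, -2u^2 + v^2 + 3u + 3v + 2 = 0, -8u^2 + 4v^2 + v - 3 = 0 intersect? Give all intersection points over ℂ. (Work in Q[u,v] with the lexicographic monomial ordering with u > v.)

Compute a lex Gröbner basis by Buchberger's algorithm.
f_1 = -3u^2 + 3uv - 4v^2 + 9v + 13, LT = u^2.
f_2 = -2u^2 + 3u + v^2 + 3v + 2, LT = u^2.
f_3 = -8u^2 + 4v^2 + v - 3, LT = u^2.

S(f_1,f_2): lcm = u^2. S = -uv + 3/2u + 11/6v^2 - 3/2v - 10/3.
  leading term uv: no divisor's leading term divides it; move -uv to the remainder.
  leading term u: no divisor's leading term divides it; move 3/2u to the remainder.
  leading term v^2: no divisor's leading term divides it; move 11/6v^2 to the remainder.
  leading term v: no divisor's leading term divides it; move -3/2v to the remainder.
  leading term 1: no divisor's leading term divides it; move -10/3 to the remainder.
  remainder -uv + 3/2u + 11/6v^2 - 3/2v - 10/3 ≠ 0; add h_4 = -uv + 3/2u + 11/6v^2 - 3/2v - 10/3 to the basis.

S(f_1,f_3): lcm = u^2. S = -uv + 11/6v^2 - 23/8v - 113/24.
  leading term uv: subtract (1)·h_4 from -uv + 11/6v^2 - 23/8v - 113/24 → -3/2u - 11/8v - 11/8
  leading term u: no divisor's leading term divides it; move -3/2u to the remainder.
  leading term v: no divisor's leading term divides it; move -11/8v to the remainder.
  leading term 1: no divisor's leading term divides it; move -11/8 to the remainder.
  remainder -3/2u - 11/8v - 11/8 ≠ 0; add h_5 = -3/2u - 11/8v - 11/8 to the basis.

S(f_1,h_4): lcm = u^2v. S = 3/2u^2 + 5/6uv^2 - 3/2uv - 10/3u + 4/3v^3 - 3v^2 - 13/3v.
  leading term u^2: subtract (-1/2)·f_1 from 3/2u^2 + 5/6uv^2 - 3/2uv - 10/3u + 4/3v^3 - 3v^2 - 13/3v → 5/6uv^2 - 10/3u + 4/3v^3 - 5v^2 + 1/6v + 13/2
  leading term uv^2: subtract (-5/6v)·h_4 from 5/6uv^2 - 10/3u + 4/3v^3 - 5v^2 + 1/6v + 13/2 → 5/4uv - 10/3u + 103/36v^3 - 25/4v^2 - 47/18v + 13/2
  leading term uv: subtract (-5/4)·h_4 from 5/4uv - 10/3u + 103/36v^3 - 25/4v^2 - 47/18v + 13/2 → -35/24u + 103/36v^3 - 95/24v^2 - 323/72v + 7/3
  leading term u: subtract (35/36)·h_5 from -35/24u + 103/36v^3 - 95/24v^2 - 323/72v + 7/3 → 103/36v^3 - 95/24v^2 - 907/288v + 1057/288
  leading term v^3: no divisor's leading term divides it; move 103/36v^3 to the remainder.
  leading term v^2: no divisor's leading term divides it; move -95/24v^2 to the remainder.
  leading term v: no divisor's leading term divides it; move -907/288v to the remainder.
  leading term 1: no divisor's leading term divides it; move 1057/288 to the remainder.
  remainder 103/36v^3 - 95/24v^2 - 907/288v + 1057/288 ≠ 0; add h_6 = 103/36v^3 - 95/24v^2 - 907/288v + 1057/288 to the basis.

S(f_3,h_4): lcm = u^2v. S = 3/2u^2 + 11/6uv^2 - 3/2uv - 10/3u - 1/2v^3 - 1/8v^2 + 3/8v.
  leading term u^2: subtract (-1/2)·f_1 from 3/2u^2 + 11/6uv^2 - 3/2uv - 10/3u - 1/2v^3 - 1/8v^2 + 3/8v → 11/6uv^2 - 10/3u - 1/2v^3 - 17/8v^2 + 39/8v + 13/2
  leading term uv^2: subtract (-11/6v)·h_4 from 11/6uv^2 - 10/3u - 1/2v^3 - 17/8v^2 + 39/8v + 13/2 → 11/4uv - 10/3u + 103/36v^3 - 39/8v^2 - 89/72v + 13/2
  leading term uv: subtract (-11/4)·h_4 from 11/4uv - 10/3u + 103/36v^3 - 39/8v^2 - 89/72v + 13/2 → 19/24u + 103/36v^3 + 1/6v^2 - 193/36v - 8/3
  leading term u: subtract (-19/36)·h_5 from 19/24u + 103/36v^3 + 1/6v^2 - 193/36v - 8/3 → 103/36v^3 + 1/6v^2 - 1753/288v - 977/288
  leading term v^3: subtract (1)·h_6 from 103/36v^3 + 1/6v^2 - 1753/288v - 977/288 → 33/8v^2 - 47/16v - 113/16
  leading term v^2: no divisor's leading term divides it; move 33/8v^2 to the remainder.
  leading term v: no divisor's leading term divides it; move -47/16v to the remainder.
  leading term 1: no divisor's leading term divides it; move -113/16 to the remainder.
  remainder 33/8v^2 - 47/16v - 113/16 ≠ 0; add h_7 = 33/8v^2 - 47/16v - 113/16 to the basis.

S(f_1,h_5): lcm = u^2. S = -23/12uv - 11/12u + 4/3v^2 - 3v - 13/3.
  leading term uv: subtract (23/12)·h_4 from -23/12uv - 11/12u + 4/3v^2 - 3v - 13/3 → -91/24u - 157/72v^2 - 1/8v + 37/18
  leading term u: subtract (91/36)·h_5 from -91/24u - 157/72v^2 - 1/8v + 37/18 → -157/72v^2 + 965/288v + 177/32
  leading term v^2: subtract (-157/297)·h_7 from -157/72v^2 + 965/288v + 177/32 → 17087/9504v + 17087/9504
  leading term v: no divisor's leading term divides it; move 17087/9504v to the remainder.
  leading term 1: no divisor's leading term divides it; move 17087/9504 to the remainder.
  remainder 17087/9504v + 17087/9504 ≠ 0; add h_8 = 17087/9504v + 17087/9504 to the basis.

The other S-polynomials (S(f_2,f_3), S(f_2,h_4), S(f_2,h_5), S(f_3,h_5), S(h_4,h_5), S(f_1,h_6), S(f_2,h_6), S(f_3,h_6), S(h_4,h_6), S(h_5,h_6), S(f_1,h_7), S(f_2,h_7), S(f_3,h_7), S(h_4,h_7), S(h_5,h_7), S(h_6,h_7), S(f_1,h_8), S(f_2,h_8), S(f_3,h_8), S(h_4,h_8), S(h_5,h_8), S(h_6,h_8), S(h_7,h_8)) all reduce to 0 modulo the current basis, so we have a Gröbner basis.
Inter-reduce: drop elements whose leading term is divisible by another's, tail-reduce, and make monic.
Reduced Gröbner basis: {u, v + 1}.

Elimination: the polynomial v + 1 lies in the elimination ideal for v, so v ∈ {-1}. For each such v, the remaining basis elements (now univariate) give the rest of the solution.
  v = -1: the earlier basis element becomes u = 0, giving u = 0 — point (0, -1).
This is the nonlinear analogue of row-reducing a linear system.

{(0, -1)}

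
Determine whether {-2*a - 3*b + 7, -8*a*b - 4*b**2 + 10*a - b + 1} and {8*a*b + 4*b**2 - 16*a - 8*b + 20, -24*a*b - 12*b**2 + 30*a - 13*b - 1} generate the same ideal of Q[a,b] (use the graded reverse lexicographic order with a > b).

For a fixed monomial order, each ideal has a unique reduced Gröbner basis; comparing bases decides equality.
Buchberger on the first generating set:
f_1 = -2*a - 3*b + 7, LT = a.
f_2 = -8*a*b - 4*b**2 + 10*a - b + 1, LT = a*b.

S(f_1,f_2): lcm = a*b. S = b**2 + 5/4*a - 29/8*b + 1/8.
  reduce S modulo (f_1, f_2):
  remainder b**2 - 11/2*b + 9/2 ≠ 0; add g_3 = b**2 - 11/2*b + 9/2 to the basis.

The other S-polynomials (S(f_1,g_3), S(f_2,g_3)) all reduce to 0 modulo the current basis, so we have a Gröbner basis.
Inter-reduce: drop elements whose leading term is divisible by another's, tail-reduce, and make monic.
Reduced Gröbner basis: {b**2 - 11/2*b + 9/2, a + 3/2*b - 7/2}.

Buchberger on the second generating set:
h_1 = 8*a*b + 4*b**2 - 16*a - 8*b + 20, LT = a*b.
h_2 = -24*a*b - 12*b**2 + 30*a - 13*b - 1, LT = a*b.

S(h_1,h_2): lcm = a*b. S = -3/4*a - 37/24*b + 59/24.
  reduce S modulo (h_1, h_2):
  remainder -3/4*a - 37/24*b + 59/24 ≠ 0; add k_3 = -3/4*a - 37/24*b + 59/24 to the basis.

S(h_1,k_3): lcm = a*b. S = -14/9*b**2 - 2*a + 41/18*b + 5/2.
  reduce S modulo (h_1, h_2, k_3):
  remainder -14/9*b**2 + 115/18*b - 73/18 ≠ 0; add k_4 = -14/9*b**2 + 115/18*b - 73/18 to the basis.

The other S-polynomials (S(h_2,k_3), S(h_1,k_4), S(h_2,k_4), S(k_3,k_4)) all reduce to 0 modulo the current basis, so we have a Gröbner basis.
Inter-reduce: drop elements whose leading term is divisible by another's, tail-reduce, and make monic.
Reduced Gröbner basis: {b**2 - 115/28*b + 73/28, a + 37/18*b - 59/18}.

The bases are distinct; the ideals are different.

No, the ideals differ.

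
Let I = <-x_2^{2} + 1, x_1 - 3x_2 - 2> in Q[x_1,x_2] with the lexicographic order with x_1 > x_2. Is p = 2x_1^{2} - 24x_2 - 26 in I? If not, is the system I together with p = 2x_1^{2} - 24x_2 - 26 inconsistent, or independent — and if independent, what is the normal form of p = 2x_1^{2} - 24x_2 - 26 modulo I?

First compute the reduced Gröbner basis of I by Buchberger's algorithm.
f_1 = -x_2^{2} + 1, LT = x_2^{2}.
f_2 = x_1 - 3x_2 - 2, LT = x_1.

The S-polynomials (S(f_1,f_2)) all reduce to 0 modulo the current basis, so we have a Gröbner basis.
Inter-reduce: drop elements whose leading term is divisible by another's, tail-reduce, and make monic.
Reduced Gröbner basis: {x_1 - 3x_2 - 2, x_2^{2} - 1}.
Label its elements g_1 = x_1 - 3x_2 - 2, g_2 = x_2^{2} - 1.

Reduce p = 2x_1^{2} - 24x_2 - 26 modulo G:
  leading term x_1^{2}: subtract (2x_1)·g_1 from 2x_1^{2} - 24x_2 - 26 → 6x_1x_2 + 4x_1 - 24x_2 - 26
  leading term x_1x_2: subtract (6x_2)·g_1 from 6x_1x_2 + 4x_1 - 24x_2 - 26 → 4x_1 + 18x_2^{2} - 12x_2 - 26
  leading term x_1: subtract (4)·g_1 from 4x_1 + 18x_2^{2} - 12x_2 - 26 → 18x_2^{2} - 18
  leading term x_2^{2}: subtract (18)·g_2 from 18x_2^{2} - 18 → 0
  normal form = 0.
Since the normal form is 0, p ∈ I.

2x_1^{2} - 24x_2 - 26 lies in I (it reduces to 0).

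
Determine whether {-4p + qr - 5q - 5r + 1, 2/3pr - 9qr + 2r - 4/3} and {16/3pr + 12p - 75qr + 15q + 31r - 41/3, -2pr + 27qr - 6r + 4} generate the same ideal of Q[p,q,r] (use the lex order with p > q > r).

Two ideals are equal iff their reduced Gröbner bases coincide (the reduced basis is unique for a fixed ordering).
Buchberger on the first generating set:
f_1 = -4p + qr - 5q - 5r + 1, LT = p.
f_2 = 2/3pr - 9qr + 2r - 4/3, LT = pr.

S(f_1,f_2): lcm = pr. S = -1/4qr^2 + 59/4qr + 5/4r^2 - 13/4r + 2.
  reduce S modulo (f_1, f_2):
  remainder -1/4qr^2 + 59/4qr + 5/4r^2 - 13/4r + 2 ≠ 0; add g_3 = -1/4qr^2 + 59/4qr + 5/4r^2 - 13/4r + 2 to the basis.

The other S-polynomials (S(f_1,g_3), S(f_2,g_3)) all reduce to 0 modulo the current basis, so we have a Gröbner basis.
Inter-reduce: drop elements whose leading term is divisible by another's, tail-reduce, and make monic.
Reduced Gröbner basis: {p - 1/4qr + 5/4q + 5/4r - 1/4, qr^2 - 59qr - 5r^2 + 13r - 8}.

Buchberger on the second generating set:
h_1 = 16/3pr + 12p - 75qr + 15q + 31r - 41/3, LT = pr.
h_2 = -2pr + 27qr - 6r + 4, LT = pr.

S(h_1,h_2): lcm = pr. S = 9/4p - 9/16qr + 45/16q + 45/16r - 9/16.
  reduce S modulo (h_1, h_2):
  remainder 9/4p - 9/16qr + 45/16q + 45/16r - 9/16 ≠ 0; add k_3 = 9/4p - 9/16qr + 45/16q + 45/16r - 9/16 to the basis.

S(h_1,k_3): lcm = pr. S = 9/4p + 1/4qr^2 - 245/16qr + 45/16q - 5/4r^2 + 97/16r - 41/16.
  reduce S modulo (h_1, h_2, k_3):
  remainder 1/4qr^2 - 59/4qr - 5/4r^2 + 13/4r - 2 ≠ 0; add k_4 = 1/4qr^2 - 59/4qr - 5/4r^2 + 13/4r - 2 to the basis.

The other S-polynomials (S(h_2,k_3), S(h_1,k_4), S(h_2,k_4), S(k_3,k_4)) all reduce to 0 modulo the current basis, so we have a Gröbner basis.
Inter-reduce: drop elements whose leading term is divisible by another's, tail-reduce, and make monic.
Reduced Gröbner basis: {p - 1/4qr + 5/4q + 5/4r - 1/4, qr^2 - 59qr - 5r^2 + 13r - 8}.

Same reduced basis, so the two generating sets span the same ideal.

Yes, the ideals are equal.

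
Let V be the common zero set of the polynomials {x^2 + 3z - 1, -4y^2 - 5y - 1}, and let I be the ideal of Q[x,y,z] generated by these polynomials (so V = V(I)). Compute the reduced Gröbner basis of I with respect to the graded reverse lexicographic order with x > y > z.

This is the nonlinear analogue of row-reducing a linear system.

f_1 = x^2 + 3z - 1, LT = x^2.
f_2 = -4y^2 - 5y - 1, LT = y^2.

S(f_1,f_2): leading monomials are coprime, so the S-polynomial reduces to 0 (Buchberger's first criterion).
Every S-polynomial of the final basis reduces to 0, so we have a Gröbner basis.

G = {x^2 + 3z - 1, y^2 + 5/4y + 1/4}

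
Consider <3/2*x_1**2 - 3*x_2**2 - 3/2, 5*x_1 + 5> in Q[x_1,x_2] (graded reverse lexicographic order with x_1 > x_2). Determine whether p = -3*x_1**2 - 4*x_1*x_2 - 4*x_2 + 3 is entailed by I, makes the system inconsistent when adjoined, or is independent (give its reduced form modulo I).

-3*x_1**2 - 4*x_1*x_2 - 4*x_2 + 3 lies in I (it reduces to 0).

First compute the reduced Gröbner basis of I by Buchberger's algorithm.
f_1 = 3/2*x_1**2 - 3*x_2**2 - 3/2, LT = x_1**2.
f_2 = 5*x_1 + 5, LT = x_1.

S(f_1,f_2): lcm = x_1**2. S = -2*x_2**2 - x_1 - 1.
  reduce S modulo (f_1, f_2):
  remainder -2*x_2**2 ≠ 0; add h_3 = -2*x_2**2 to the basis.

The other S-polynomials (S(f_1,h_3), S(f_2,h_3)) all reduce to 0 modulo the current basis, so we have a Gröbner basis.
Inter-reduce: drop elements whose leading term is divisible by another's, tail-reduce, and make monic.
Reduced Gröbner basis: {x_2**2, x_1 + 1}.
Label its elements g_1 = x_2**2, g_2 = x_1 + 1.

Reduce p = -3*x_1**2 - 4*x_1*x_2 - 4*x_2 + 3 modulo G:
  leading term x_1**2: subtract (-3*x_1)·g_2 from -3*x_1**2 - 4*x_1*x_2 - 4*x_2 + 3 → -4*x_1*x_2 + 3*x_1 - 4*x_2 + 3
  leading term x_1*x_2: subtract (-4*x_2)·g_2 from -4*x_1*x_2 + 3*x_1 - 4*x_2 + 3 → 3*x_1 + 3
  leading term x_1: subtract (3)·g_2 from 3*x_1 + 3 → 0
  normal form = 0.
Since the normal form is 0, p ∈ I.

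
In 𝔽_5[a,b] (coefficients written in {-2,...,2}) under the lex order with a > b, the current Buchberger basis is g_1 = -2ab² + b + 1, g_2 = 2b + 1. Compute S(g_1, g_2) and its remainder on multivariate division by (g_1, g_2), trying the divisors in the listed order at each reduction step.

S(g_1, g_2) = 2ab + 2b + 2; remainder on division = -a + 1.

lcm(LM(g_1), LM(g_2)) = ab².
S = (lcm/LT(g_1))·g_1 − (lcm/LT(g_2))·g_2 = 2ab + 2b + 2.
Reduce S modulo (g_1, g_2) in that order:
  leading term ab: subtract (a)·g_2 from 2ab + 2b + 2 → -a + 2b + 2
  leading term a: no divisor's leading term divides it; move -a to the remainder.
  leading term b: subtract (1)·g_2 from 2b + 2 → 1
  leading term 1: no divisor's leading term divides it; move 1 to the remainder.
The remainder -a + 1 is nonzero, so it would be added as the next basis element.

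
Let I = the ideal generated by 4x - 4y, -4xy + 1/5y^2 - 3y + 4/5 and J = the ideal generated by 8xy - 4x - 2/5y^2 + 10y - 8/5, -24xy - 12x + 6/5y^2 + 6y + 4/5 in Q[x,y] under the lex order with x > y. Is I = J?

No, the ideals differ.

Equality of ideals is decidable: compute both reduced Gröbner bases (unique for the ordering) and check whether they agree.
Buchberger on the first generating set:
f_1 = 4x - 4y, LT = x.
f_2 = -4xy + 1/5y^2 - 3y + 4/5, LT = xy.

S(f_1,f_2): lcm = xy. S = -19/20y^2 - 3/4y + 1/5.
  leading term y^2: no divisor's leading term divides it; move -19/20y^2 to the remainder.
  leading term y: no divisor's leading term divides it; move -3/4y to the remainder.
  leading term 1: no divisor's leading term divides it; move 1/5 to the remainder.
  remainder -19/20y^2 - 3/4y + 1/5 ≠ 0; add g_3 = -19/20y^2 - 3/4y + 1/5 to the basis.

The other S-polynomials (S(f_1,g_3), S(f_2,g_3)) all reduce to 0 modulo the current basis, so we have a Gröbner basis.
Inter-reduce: drop elements whose leading term is divisible by another's, tail-reduce, and make monic.
Reduced Gröbner basis: {x - y, y^2 + 15/19y - 4/19}.

Buchberger on the second generating set:
h_1 = 8xy - 4x - 2/5y^2 + 10y - 8/5, LT = xy.
h_2 = -24xy - 12x + 6/5y^2 + 6y + 4/5, LT = xy.

S(h_1,h_2): lcm = xy. S = -x + 3/2y - 1/6.
  leading term x: no divisor's leading term divides it; move -x to the remainder.
  leading term y: no divisor's leading term divides it; move 3/2y to the remainder.
  leading term 1: no divisor's leading term divides it; move -1/6 to the remainder.
  remainder -x + 3/2y - 1/6 ≠ 0; add k_3 = -x + 3/2y - 1/6 to the basis.

S(h_1,k_3): lcm = xy. S = -1/2x + 29/20y^2 + 13/12y - 1/5.
  leading term x: subtract (1/2)·k_3 from -1/2x + 29/20y^2 + 13/12y - 1/5 → 29/20y^2 + 1/3y - 7/60
  leading term y^2: no divisor's leading term divides it; move 29/20y^2 to the remainder.
  leading term y: no divisor's leading term divides it; move 1/3y to the remainder.
  leading term 1: no divisor's leading term divides it; move -7/60 to the remainder.
  remainder 29/20y^2 + 1/3y - 7/60 ≠ 0; add k_4 = 29/20y^2 + 1/3y - 7/60 to the basis.

The other S-polynomials (S(h_2,k_3), S(h_1,k_4), S(h_2,k_4), S(k_3,k_4)) all reduce to 0 modulo the current basis, so we have a Gröbner basis.
Inter-reduce: drop elements whose leading term is divisible by another's, tail-reduce, and make monic.
Reduced Gröbner basis: {x - 3/2y + 1/6, y^2 + 20/87y - 7/87}.

Since the reduced bases disagree, the two ideals are not the same.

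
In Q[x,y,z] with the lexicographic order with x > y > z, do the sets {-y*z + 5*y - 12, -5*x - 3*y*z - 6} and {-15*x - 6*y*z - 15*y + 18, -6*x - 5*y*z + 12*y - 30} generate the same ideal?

No, the ideals differ.

Equality of ideals is decidable: compute both reduced Gröbner bases (unique for the ordering) and check whether they agree.
Buchberger on the first generating set:
f_1 = -y*z + 5*y - 12, LT = y*z.
f_2 = -5*x - 3*y*z - 6, LT = x.

The S-polynomials (S(f_1,f_2)) all reduce to 0 modulo the current basis, so we have a Gröbner basis.
Inter-reduce: drop elements whose leading term is divisible by another's, tail-reduce, and make monic.
Reduced Gröbner basis: {x + 3*y - 6, y*z - 5*y + 12}.

Buchberger on the second generating set:
h_1 = -15*x - 6*y*z - 15*y + 18, LT = x.
h_2 = -6*x - 5*y*z + 12*y - 30, LT = x.

S(h_1,h_2): lcm = x. S = -13/30*y*z + 3*y - 31/5.
  leading term y*z: no divisor's leading term divides it; move -13/30*y*z to the remainder.
  leading term y: no divisor's leading term divides it; move 3*y to the remainder.
  leading term 1: no divisor's leading term divides it; move -31/5 to the remainder.
  remainder -13/30*y*z + 3*y - 31/5 ≠ 0; add k_3 = -13/30*y*z + 3*y - 31/5 to the basis.

The other S-polynomials (S(h_1,k_3), S(h_2,k_3)) all reduce to 0 modulo the current basis, so we have a Gröbner basis.
Inter-reduce: drop elements whose leading term is divisible by another's, tail-reduce, and make monic.
Reduced Gröbner basis: {x + 49/13*y - 90/13, y*z - 90/13*y + 186/13}.

Since the reduced bases disagree, the two ideals are not the same.
The same test decides containment: I ⊆ J iff every generator of I reduces to 0 modulo a Gröbner basis of J.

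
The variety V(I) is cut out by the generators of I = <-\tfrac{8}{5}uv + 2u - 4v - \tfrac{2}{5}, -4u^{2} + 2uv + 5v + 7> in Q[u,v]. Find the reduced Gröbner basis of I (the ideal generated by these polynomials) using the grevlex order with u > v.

f_1 = -\tfrac{8}{5}uv + 2u - 4v - \tfrac{2}{5}, LT = uv.
f_2 = -4u^{2} + 2uv + 5v + 7, LT = u^{2}.

S(f_1,f_2): lcm = u^{2}v. S = \tfrac{1}{2}uv^{2} - \tfrac{5}{4}u^{2} + \tfrac{5}{2}uv + \tfrac{5}{4}v^{2} + \tfrac{1}{4}u + \tfrac{7}{4}v.
  reduce S modulo (f_1, f_2):
  remainder \tfrac{27}{8}u - \tfrac{99}{16}v - \tfrac{45}{16} ≠ 0; add g_3 = \tfrac{27}{8}u - \tfrac{99}{16}v - \tfrac{45}{16} to the basis.

S(f_1,g_3): lcm = uv. S = \tfrac{11}{6}v^{2} - \tfrac{5}{4}u + \tfrac{10}{3}v + \tfrac{1}{4}.
  reduce S modulo (f_1, f_2, g_3):
  remainder \tfrac{11}{6}v^{2} + \tfrac{25}{24}v - \tfrac{19}{24} ≠ 0; add g_4 = \tfrac{11}{6}v^{2} + \tfrac{25}{24}v - \tfrac{19}{24} to the basis.

The other S-polynomials (S(f_2,g_3), S(f_1,g_4), S(f_2,g_4), S(g_3,g_4)) all reduce to 0 modulo the current basis, so we have a Gröbner basis.
Inter-reduce: drop elements whose leading term is divisible by another's, tail-reduce, and make monic.

G = {v^{2} + \tfrac{25}{44}v - \tfrac{19}{44}, u - \tfrac{11}{6}v - \tfrac{5}{6}}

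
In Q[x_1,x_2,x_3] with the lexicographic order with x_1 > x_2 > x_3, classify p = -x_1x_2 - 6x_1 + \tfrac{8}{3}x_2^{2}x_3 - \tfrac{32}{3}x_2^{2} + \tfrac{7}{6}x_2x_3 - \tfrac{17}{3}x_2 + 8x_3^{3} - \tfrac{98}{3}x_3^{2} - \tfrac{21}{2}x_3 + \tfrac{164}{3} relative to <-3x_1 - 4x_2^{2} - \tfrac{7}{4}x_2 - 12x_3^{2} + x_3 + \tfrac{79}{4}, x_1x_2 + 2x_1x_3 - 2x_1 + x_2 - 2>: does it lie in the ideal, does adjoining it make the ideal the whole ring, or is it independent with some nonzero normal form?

-x_1x_2 - 6x_1 + \tfrac{8}{3}x_2^{2}x_3 - \tfrac{32}{3}x_2^{2} + \tfrac{7}{6}x_2x_3 - \tfrac{17}{3}x_2 + 8x_3^{3} - \tfrac{98}{3}x_3^{2} - \tfrac{21}{2}x_3 + \tfrac{164}{3} lies in I (it reduces to 0).

First compute the reduced Gröbner basis of I by Buchberger's algorithm.
f_1 = -3x_1 - 4x_2^{2} - \tfrac{7}{4}x_2 - 12x_3^{2} + x_3 + \tfrac{79}{4}, LT = x_1.
f_2 = x_1x_2 + 2x_1x_3 - 2x_1 + x_2 - 2, LT = x_1x_2.

S(f_1,f_2): lcm = x_1x_2. S = -2x_1x_3 + 2x_1 + \tfrac{4}{3}x_2^{3} + \tfrac{7}{12}x_2^{2} + 4x_2x_3^{2} - \tfrac{1}{3}x_2x_3 - \tfrac{91}{12}x_2 + 2.
  reduce S modulo (f_1, f_2):
  remainder \tfrac{4}{3}x_2^{3} + \tfrac{8}{3}x_2^{2}x_3 - \tfrac{25}{12}x_2^{2} + 4x_2x_3^{2} + \tfrac{5}{6}x_2x_3 - \tfrac{35}{4}x_2 + 8x_3^{3} - \tfrac{26}{3}x_3^{2} - \tfrac{25}{2}x_3 + \tfrac{91}{6} ≠ 0; add h_3 = \tfrac{4}{3}x_2^{3} + \tfrac{8}{3}x_2^{2}x_3 - \tfrac{25}{12}x_2^{2} + 4x_2x_3^{2} + \tfrac{5}{6}x_2x_3 - \tfrac{35}{4}x_2 + 8x_3^{3} - \tfrac{26}{3}x_3^{2} - \tfrac{25}{2}x_3 + \tfrac{91}{6} to the basis.

The other S-polynomials (S(f_1,h_3), S(f_2,h_3)) all reduce to 0 modulo the current basis, so we have a Gröbner basis.
Inter-reduce: drop elements whose leading term is divisible by another's, tail-reduce, and make monic.
Reduced Gröbner basis: {x_1 + \tfrac{4}{3}x_2^{2} + \tfrac{7}{12}x_2 + 4x_3^{2} - \tfrac{1}{3}x_3 - \tfrac{79}{12}, x_2^{3} + 2x_2^{2}x_3 - \tfrac{25}{16}x_2^{2} + 3x_2x_3^{2} + \tfrac{5}{8}x_2x_3 - \tfrac{105}{16}x_2 + 6x_3^{3} - \tfrac{13}{2}x_3^{2} - \tfrac{75}{8}x_3 + \tfrac{91}{8}}.
Label its elements g_1 = x_1 + \tfrac{4}{3}x_2^{2} + \tfrac{7}{12}x_2 + 4x_3^{2} - \tfrac{1}{3}x_3 - \tfrac{79}{12}, g_2 = x_2^{3} + 2x_2^{2}x_3 - \tfrac{25}{16}x_2^{2} + 3x_2x_3^{2} + \tfrac{5}{8}x_2x_3 - \tfrac{105}{16}x_2 + 6x_3^{3} - \tfrac{13}{2}x_3^{2} - \tfrac{75}{8}x_3 + \tfrac{91}{8}.

Reduce p = -x_1x_2 - 6x_1 + \tfrac{8}{3}x_2^{2}x_3 - \tfrac{32}{3}x_2^{2} + \tfrac{7}{6}x_2x_3 - \tfrac{17}{3}x_2 + 8x_3^{3} - \tfrac{98}{3}x_3^{2} - \tfrac{21}{2}x_3 + \tfrac{164}{3} modulo G:
  leading term x_1x_2: subtract (-x_2)·g_1 from -x_1x_2 - 6x_1 + \tfrac{8}{3}x_2^{2}x_3 - \tfrac{32}{3}x_2^{2} + \tfrac{7}{6}x_2x_3 - \tfrac{17}{3}x_2 + 8x_3^{3} - \tfrac{98}{3}x_3^{2} - \tfrac{21}{2}x_3 + \tfrac{164}{3} → -6x_1 + \tfrac{4}{3}x_2^{3} + \tfrac{8}{3}x_2^{2}x_3 - \tfrac{121}{12}x_2^{2} + 4x_2x_3^{2} + \tfrac{5}{6}x_2x_3 - \tfrac{49}{4}x_2 + 8x_3^{3} - \tfrac{98}{3}x_3^{2} - \tfrac{21}{2}x_3 + \tfrac{164}{3}
  leading term x_1: subtract (-6)·g_1 from -6x_1 + \tfrac{4}{3}x_2^{3} + \tfrac{8}{3}x_2^{2}x_3 - \tfrac{121}{12}x_2^{2} + 4x_2x_3^{2} + \tfrac{5}{6}x_2x_3 - \tfrac{49}{4}x_2 + 8x_3^{3} - \tfrac{98}{3}x_3^{2} - \tfrac{21}{2}x_3 + \tfrac{164}{3} → \tfrac{4}{3}x_2^{3} + \tfrac{8}{3}x_2^{2}x_3 - \tfrac{25}{12}x_2^{2} + 4x_2x_3^{2} + \tfrac{5}{6}x_2x_3 - \tfrac{35}{4}x_2 + 8x_3^{3} - \tfrac{26}{3}x_3^{2} - \tfrac{25}{2}x_3 + \tfrac{91}{6}
  leading term x_2^{3}: subtract (\tfrac{4}{3})·g_2 from \tfrac{4}{3}x_2^{3} + \tfrac{8}{3}x_2^{2}x_3 - \tfrac{25}{12}x_2^{2} + 4x_2x_3^{2} + \tfrac{5}{6}x_2x_3 - \tfrac{35}{4}x_2 + 8x_3^{3} - \tfrac{26}{3}x_3^{2} - \tfrac{25}{2}x_3 + \tfrac{91}{6} → 0
  normal form = 0.
Since the normal form is 0, p ∈ I.

Ideal membership is decidable via reduction modulo a Gröbner basis.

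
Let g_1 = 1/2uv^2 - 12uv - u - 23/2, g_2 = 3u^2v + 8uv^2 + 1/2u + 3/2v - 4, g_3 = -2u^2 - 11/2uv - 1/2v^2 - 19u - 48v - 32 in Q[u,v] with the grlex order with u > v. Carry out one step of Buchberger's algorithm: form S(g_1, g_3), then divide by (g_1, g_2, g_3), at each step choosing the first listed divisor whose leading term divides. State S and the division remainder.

S(g_1, g_3) = -11/4uv^3 - 1/4v^4 - 24u^2v - 19/2uv^2 - 24v^3 - 2u^2 - 16v^2 - 23u; remainder on division = -1/4v^4 - 24v^3 - 276uv - 31/2v^2 - 23u - 13/4v - 529/2.

lcm(LM(g_1), LM(g_3)) = u^2v^2.
S = (lcm/LT(g_1))·g_1 − (lcm/LT(g_3))·g_3 = -11/4uv^3 - 1/4v^4 - 24u^2v - 19/2uv^2 - 24v^3 - 2u^2 - 16v^2 - 23u.
Reduce S modulo (g_1, g_2, g_3) in that order:
  leading term uv^3: subtract (-11/2v)·g_1 from -11/4uv^3 - 1/4v^4 - 24u^2v - 19/2uv^2 - 24v^3 - 2u^2 - 16v^2 - 23u → -1/4v^4 - 24u^2v - 151/2uv^2 - 24v^3 - 2u^2 - 11/2uv - 16v^2 - 23u - 253/4v
  leading term v^4: no divisor's leading term divides it; move -1/4v^4 to the remainder.
  leading term u^2v: subtract (-8)·g_2 from -24u^2v - 151/2uv^2 - 24v^3 - 2u^2 - 11/2uv - 16v^2 - 23u - 253/4v → -23/2uv^2 - 24v^3 - 2u^2 - 11/2uv - 16v^2 - 19u - 205/4v - 32
  leading term uv^2: subtract (-23)·g_1 from -23/2uv^2 - 24v^3 - 2u^2 - 11/2uv - 16v^2 - 19u - 205/4v - 32 → -24v^3 - 2u^2 - 563/2uv - 16v^2 - 42u - 205/4v - 593/2
  leading term v^3: no divisor's leading term divides it; move -24v^3 to the remainder.
  leading term u^2: subtract (1)·g_3 from -2u^2 - 563/2uv - 16v^2 - 42u - 205/4v - 593/2 → -276uv - 31/2v^2 - 23u - 13/4v - 529/2
  leading term uv: no divisor's leading term divides it; move -276uv to the remainder.
  leading term v^2: no divisor's leading term divides it; move -31/2v^2 to the remainder.
  leading term u: no divisor's leading term divides it; move -23u to the remainder.
  leading term v: no divisor's leading term divides it; move -13/4v to the remainder.
  leading term 1: no divisor's leading term divides it; move -529/2 to the remainder.
The remainder -1/4v^4 - 24v^3 - 276uv - 31/2v^2 - 23u - 13/4v - 529/2 is nonzero, so it would be added as the next basis element.
An S-polynomial is built so that the two leading terms cancel; whether anything survives reduction is exactly the Gröbner-basis criterion.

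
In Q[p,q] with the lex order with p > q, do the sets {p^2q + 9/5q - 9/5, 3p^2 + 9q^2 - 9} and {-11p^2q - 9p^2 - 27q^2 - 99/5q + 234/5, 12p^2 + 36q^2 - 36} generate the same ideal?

For a fixed monomial order, each ideal has a unique reduced Gröbner basis; comparing bases decides equality.
Buchberger on the first generating set:
f_1 = p^2q + 9/5q - 9/5, LT = p^2q.
f_2 = 3p^2 + 9q^2 - 9, LT = p^2.

S(f_1,f_2): lcm = p^2q. S = -3q^3 + 24/5q - 9/5.
  reduce S modulo (f_1, f_2):
  remainder -3q^3 + 24/5q - 9/5 ≠ 0; add g_3 = -3q^3 + 24/5q - 9/5 to the basis.

The other S-polynomials (S(f_1,g_3), S(f_2,g_3)) all reduce to 0 modulo the current basis, so we have a Gröbner basis.
Inter-reduce: drop elements whose leading term is divisible by another's, tail-reduce, and make monic.
Reduced Gröbner basis: {p^2 + 3q^2 - 3, q^3 - 8/5q + 3/5}.

Buchberger on the second generating set:
h_1 = -11p^2q - 9p^2 - 27q^2 - 99/5q + 234/5, LT = p^2q.
h_2 = 12p^2 + 36q^2 - 36, LT = p^2.

S(h_1,h_2): lcm = p^2q. S = 9/11p^2 - 3q^3 + 27/11q^2 + 24/5q - 234/55.
  reduce S modulo (h_1, h_2):
  remainder -3q^3 + 24/5q - 9/5 ≠ 0; add k_3 = -3q^3 + 24/5q - 9/5 to the basis.

The other S-polynomials (S(h_1,k_3), S(h_2,k_3)) all reduce to 0 modulo the current basis, so we have a Gröbner basis.
Inter-reduce: drop elements whose leading term is divisible by another's, tail-reduce, and make monic.
Reduced Gröbner basis: {p^2 + 3q^2 - 3, q^3 - 8/5q + 3/5}.

These coincide, so the ideals are equal.

Yes, the ideals are equal.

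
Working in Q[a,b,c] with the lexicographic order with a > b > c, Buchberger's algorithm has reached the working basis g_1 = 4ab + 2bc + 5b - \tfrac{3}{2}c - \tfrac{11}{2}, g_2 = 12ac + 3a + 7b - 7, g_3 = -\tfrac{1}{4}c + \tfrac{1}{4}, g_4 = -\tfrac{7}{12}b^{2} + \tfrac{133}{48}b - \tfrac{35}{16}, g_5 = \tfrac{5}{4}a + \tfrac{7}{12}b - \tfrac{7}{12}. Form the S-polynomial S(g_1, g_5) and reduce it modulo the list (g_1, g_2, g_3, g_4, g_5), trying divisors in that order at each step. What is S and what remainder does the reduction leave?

lcm(LM(g_1), LM(g_5)) = ab.
S = (lcm/LT(g_1))·g_1 − (lcm/LT(g_5))·g_5 = -\tfrac{7}{15}b^{2} + \tfrac{1}{2}bc + \tfrac{103}{60}b - \tfrac{3}{8}c - \tfrac{11}{8}.
Reduce S modulo (g_1, g_2, g_3, g_4, g_5) in that order:
  leading term b^{2}: subtract (\tfrac{4}{5})·g_4 from -\tfrac{7}{15}b^{2} + \tfrac{1}{2}bc + \tfrac{103}{60}b - \tfrac{3}{8}c - \tfrac{11}{8} → \tfrac{1}{2}bc - \tfrac{1}{2}b - \tfrac{3}{8}c + \tfrac{3}{8}
  leading term bc: subtract (-2b)·g_3 from \tfrac{1}{2}bc - \tfrac{1}{2}b - \tfrac{3}{8}c + \tfrac{3}{8} → -\tfrac{3}{8}c + \tfrac{3}{8}
  leading term c: subtract (\tfrac{3}{2})·g_3 from -\tfrac{3}{8}c + \tfrac{3}{8} → 0
The remainder is 0, so this S-polynomial contributes no new basis element.

S(g_1, g_5) = -\tfrac{7}{15}b^{2} + \tfrac{1}{2}bc + \tfrac{103}{60}b - \tfrac{3}{8}c - \tfrac{11}{8}; remainder on division = 0.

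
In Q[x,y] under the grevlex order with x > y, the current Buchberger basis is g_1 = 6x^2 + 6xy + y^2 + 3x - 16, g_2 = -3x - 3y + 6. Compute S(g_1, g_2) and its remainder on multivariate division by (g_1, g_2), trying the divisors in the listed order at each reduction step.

lcm(LM(g_1), LM(g_2)) = x^2.
S = (lcm/LT(g_1))·g_1 − (lcm/LT(g_2))·g_2 = 1/6y^2 + 5/2x - 8/3.
Reduce S modulo (g_1, g_2) in that order:
  leading term y^2: no divisor's leading term divides it; move 1/6y^2 to the remainder.
  leading term x: subtract (-5/6)·g_2 from 5/2x - 8/3 → -5/2y + 7/3
  leading term y: no divisor's leading term divides it; move -5/2y to the remainder.
  leading term 1: no divisor's leading term divides it; move 7/3 to the remainder.
The remainder 1/6y^2 - 5/2y + 7/3 is nonzero, so it would be added as the next basis element.

S(g_1, g_2) = 1/6y^2 + 5/2x - 8/3; remainder on division = 1/6y^2 - 5/2y + 7/3.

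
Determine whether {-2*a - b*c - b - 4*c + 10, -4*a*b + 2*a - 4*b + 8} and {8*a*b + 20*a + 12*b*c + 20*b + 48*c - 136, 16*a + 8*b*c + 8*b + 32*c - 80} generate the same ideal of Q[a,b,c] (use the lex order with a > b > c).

For a fixed monomial order, each ideal has a unique reduced Gröbner basis; comparing bases decides equality.
Buchberger on the first generating set:
f_1 = -2*a - b*c - b - 4*c + 10, LT = a.
f_2 = -4*a*b + 2*a - 4*b + 8, LT = a*b.

S(f_1,f_2): lcm = a*b. S = 1/2*a + 1/2*b**2*c + 1/2*b**2 + 2*b*c - 6*b + 2.
  leading term a: subtract (-1/4)·f_1 from 1/2*a + 1/2*b**2*c + 1/2*b**2 + 2*b*c - 6*b + 2 → 1/2*b**2*c + 1/2*b**2 + 7/4*b*c - 25/4*b - c + 9/2
  leading term b**2*c: no divisor's leading term divides it; move 1/2*b**2*c to the remainder.
  leading term b**2: no divisor's leading term divides it; move 1/2*b**2 to the remainder.
  leading term b*c: no divisor's leading term divides it; move 7/4*b*c to the remainder.
  leading term b: no divisor's leading term divides it; move -25/4*b to the remainder.
  leading term c: no divisor's leading term divides it; move -c to the remainder.
  leading term 1: no divisor's leading term divides it; move 9/2 to the remainder.
  remainder 1/2*b**2*c + 1/2*b**2 + 7/4*b*c - 25/4*b - c + 9/2 ≠ 0; add g_3 = 1/2*b**2*c + 1/2*b**2 + 7/4*b*c - 25/4*b - c + 9/2 to the basis.

The other S-polynomials (S(f_1,g_3), S(f_2,g_3)) all reduce to 0 modulo the current basis, so we have a Gröbner basis.
Inter-reduce: drop elements whose leading term is divisible by another's, tail-reduce, and make monic.
Reduced Gröbner basis: {a + 1/2*b*c + 1/2*b + 2*c - 5, b**2*c + b**2 + 7/2*b*c - 25/2*b - 2*c + 9}.

Buchberger on the second generating set:
h_1 = 8*a*b + 20*a + 12*b*c + 20*b + 48*c - 136, LT = a*b.
h_2 = 16*a + 8*b*c + 8*b + 32*c - 80, LT = a.

S(h_1,h_2): lcm = a*b. S = 5/2*a - 1/2*b**2*c - 1/2*b**2 - 1/2*b*c + 15/2*b + 6*c - 17.
  leading term a: subtract (5/32)·h_2 from 5/2*a - 1/2*b**2*c - 1/2*b**2 - 1/2*b*c + 15/2*b + 6*c - 17 → -1/2*b**2*c - 1/2*b**2 - 7/4*b*c + 25/4*b + c - 9/2
  leading term b**2*c: no divisor's leading term divides it; move -1/2*b**2*c to the remainder.
  leading term b**2: no divisor's leading term divides it; move -1/2*b**2 to the remainder.
  leading term b*c: no divisor's leading term divides it; move -7/4*b*c to the remainder.
  leading term b: no divisor's leading term divides it; move 25/4*b to the remainder.
  leading term c: no divisor's leading term divides it; move c to the remainder.
  leading term 1: no divisor's leading term divides it; move -9/2 to the remainder.
  remainder -1/2*b**2*c - 1/2*b**2 - 7/4*b*c + 25/4*b + c - 9/2 ≠ 0; add k_3 = -1/2*b**2*c - 1/2*b**2 - 7/4*b*c + 25/4*b + c - 9/2 to the basis.

The other S-polynomials (S(h_1,k_3), S(h_2,k_3)) all reduce to 0 modulo the current basis, so we have a Gröbner basis.
Inter-reduce: drop elements whose leading term is divisible by another's, tail-reduce, and make monic.
Reduced Gröbner basis: {a + 1/2*b*c + 1/2*b + 2*c - 5, b**2*c + b**2 + 7/2*b*c - 25/2*b - 2*c + 9}.

These coincide, so the ideals are equal.

Yes, the ideals are equal.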